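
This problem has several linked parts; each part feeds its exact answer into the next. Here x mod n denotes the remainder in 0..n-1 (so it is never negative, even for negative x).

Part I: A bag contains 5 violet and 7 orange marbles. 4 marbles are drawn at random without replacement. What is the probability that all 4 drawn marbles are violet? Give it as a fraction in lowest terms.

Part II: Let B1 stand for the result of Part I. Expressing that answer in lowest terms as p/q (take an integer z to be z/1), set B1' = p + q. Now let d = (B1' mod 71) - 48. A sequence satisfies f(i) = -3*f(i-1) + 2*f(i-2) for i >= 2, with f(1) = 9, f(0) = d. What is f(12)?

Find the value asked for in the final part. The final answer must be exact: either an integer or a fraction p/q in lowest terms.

-19872001

Part I: total draws C(12,4) = 495; favorable C(5,4) = 5; P = 1/99; answer 1/99
Part II: B1 = 1/99; threaded value p + q = 100; d = -19; f(2) = -3*(9) + 2*(-19) = -65; iterating: f(2)=-65, f(3)=213, f(4)=-769, f(5)=2733, f(6)=-9737, f(7)=34677, f(8)=-123505, f(9)=439869, f(10)=-1566617, f(11)=5579589, f(12)=-19872001; answer -19872001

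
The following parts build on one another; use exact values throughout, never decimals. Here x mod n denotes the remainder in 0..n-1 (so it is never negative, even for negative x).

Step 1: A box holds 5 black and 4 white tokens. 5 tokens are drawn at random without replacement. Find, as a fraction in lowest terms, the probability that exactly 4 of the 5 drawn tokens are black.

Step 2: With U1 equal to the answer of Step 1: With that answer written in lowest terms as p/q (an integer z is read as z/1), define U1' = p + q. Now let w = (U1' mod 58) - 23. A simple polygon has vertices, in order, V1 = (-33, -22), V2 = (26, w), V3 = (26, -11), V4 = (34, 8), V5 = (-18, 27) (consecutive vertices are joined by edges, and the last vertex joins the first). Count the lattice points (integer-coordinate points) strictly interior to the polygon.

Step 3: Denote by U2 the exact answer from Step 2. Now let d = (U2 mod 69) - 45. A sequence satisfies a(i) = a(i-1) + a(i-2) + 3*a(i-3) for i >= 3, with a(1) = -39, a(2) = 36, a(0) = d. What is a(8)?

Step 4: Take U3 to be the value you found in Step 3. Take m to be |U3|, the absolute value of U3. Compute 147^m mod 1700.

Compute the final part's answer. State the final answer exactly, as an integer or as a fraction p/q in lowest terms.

907

Step 1: total draws C(9,5) = 126; favorable C(5,4)*C(4,1) = 20; P = 10/63; answer 10/63
Step 2: U1 = 10/63; threaded value p + q = 73; w = -8; cross terms: (-33*-8 - 26*-22)=836, (26*-11 - 26*-8)=-78, (26*8 - 34*-11)=582, (34*27 - -18*8)=1062, (-18*-22 - -33*27)=1287; twice the area = |3689| = 3689; area = 3689/2; boundary points = 1 + 3 + 1 + 1 + 1 = 7; strictly interior points = area - boundary/2 + 1 = 1842; answer 1842
Step 3: U2 = 1842; d = 3; a(3) = 1*(36) + 1*(-39) + 3*(3) = 6; iterating: a(3)=6, a(4)=-75, a(5)=39, a(6)=-18, a(7)=-204, a(8)=-105; answer -105
Step 4: U3 = -105; m = 105; squarings mod 1700: 147^1=147, 147^2=1209, 147^4=1381, 147^8=1461, 147^16=1021, 147^32=341, 147^64=681; 147^105 = 147^1 * 147^8 * 147^32 * 147^64 = 907 (mod 1700); answer 907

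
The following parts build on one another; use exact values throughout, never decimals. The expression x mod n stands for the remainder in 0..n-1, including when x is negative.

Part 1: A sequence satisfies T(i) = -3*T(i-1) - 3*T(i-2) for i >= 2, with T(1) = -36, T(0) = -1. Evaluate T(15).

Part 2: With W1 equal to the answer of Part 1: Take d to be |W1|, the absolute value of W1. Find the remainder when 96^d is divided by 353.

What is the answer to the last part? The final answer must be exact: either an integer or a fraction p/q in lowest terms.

Part 1: T(2) = -3*(-36) - 3*(-1) = 111; iterating: T(2)=111, T(3)=-225, T(4)=342, T(5)=-351, T(6)=27, T(7)=972, T(8)=-2997, T(9)=6075, T(10)=-9234, T(11)=9477, T(12)=-729, T(13)=-26244, T(14)=80919, T(15)=-164025; answer -164025
Part 2: W1 = -164025; d = 164025; squarings mod 353: 96^1=96, 96^2=38, 96^4=32, 96^8=318, 96^16=166, 96^32=22, 96^64=131, 96^128=217, 96^256=140, 96^512=185, 96^1024=337, 96^2048=256, 96^4096=231, 96^8192=58, 96^16384=187, 96^32768=22, 96^65536=131, 96^131072=217; 96^164025 = 96^1 * 96^8 * 96^16 * 96^32 * 96^128 * 96^32768 * 96^131072 = 320 (mod 353); answer 320

320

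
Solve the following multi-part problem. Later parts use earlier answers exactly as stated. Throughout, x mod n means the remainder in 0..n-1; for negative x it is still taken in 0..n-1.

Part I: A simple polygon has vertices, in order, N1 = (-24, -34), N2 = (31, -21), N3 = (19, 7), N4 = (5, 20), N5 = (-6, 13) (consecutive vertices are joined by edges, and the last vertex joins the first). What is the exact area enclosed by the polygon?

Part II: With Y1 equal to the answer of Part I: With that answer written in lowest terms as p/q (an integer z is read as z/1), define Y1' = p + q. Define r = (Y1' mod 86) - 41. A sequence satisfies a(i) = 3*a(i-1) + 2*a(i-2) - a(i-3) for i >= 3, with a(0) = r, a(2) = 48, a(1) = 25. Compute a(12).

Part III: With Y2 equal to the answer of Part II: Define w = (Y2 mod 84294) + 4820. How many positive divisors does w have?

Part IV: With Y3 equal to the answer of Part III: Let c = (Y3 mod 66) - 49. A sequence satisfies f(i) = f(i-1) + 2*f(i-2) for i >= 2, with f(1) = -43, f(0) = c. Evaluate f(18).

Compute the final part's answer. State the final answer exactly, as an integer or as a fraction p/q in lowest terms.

-7689573

Part I: cross terms: (-24*-21 - 31*-34)=1558, (31*7 - 19*-21)=616, (19*20 - 5*7)=345, (5*13 - -6*20)=185, (-6*-34 - -24*13)=516; twice the area = |3220| = 3220; area = 1610; answer 1610
Part II: Y1 = 1610; threaded value p + q = 1611; r = 22; a(3) = 3*(48) + 2*(25) - 1*(22) = 172; iterating: a(3)=172, a(4)=587, a(5)=2057, a(6)=7173, a(7)=25046, a(8)=87427, a(9)=305200, a(10)=1065408, a(11)=3719197, a(12)=12983207; answer 12983207
Part III: Y2 = 12983207; w = 6751; 6751 = 43 * 157; number of divisors = (1+1) * (1+1) = 4; answer 4
Part IV: Y3 = 4; c = -45; f(2) = 1*(-43) + 2*(-45) = -133; iterating: f(2)=-133, f(3)=-219, f(4)=-485, f(5)=-923, f(6)=-1893, f(7)=-3739, f(8)=-7525, f(9)=-15003, f(10)=-30053, f(11)=-60059, f(12)=-120165, f(13)=-240283, f(14)=-480613, f(15)=-961179, f(16)=-1922405, f(17)=-3844763, f(18)=-7689573; answer -7689573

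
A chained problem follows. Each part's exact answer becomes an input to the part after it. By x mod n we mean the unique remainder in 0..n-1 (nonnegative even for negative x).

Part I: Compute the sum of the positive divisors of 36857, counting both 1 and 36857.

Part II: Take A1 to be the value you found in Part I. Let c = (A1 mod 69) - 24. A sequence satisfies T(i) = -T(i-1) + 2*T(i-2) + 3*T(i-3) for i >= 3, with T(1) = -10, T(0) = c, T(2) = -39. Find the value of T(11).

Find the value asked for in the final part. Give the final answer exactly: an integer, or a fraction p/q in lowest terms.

-1605

Part I: 36857 is prime, so its only divisors are 1 and 36857; sigma = 1 + 36857 = 36858; answer 36858
Part II: A1 = 36858; c = -12; T(3) = -1*(-39) + 2*(-10) + 3*(-12) = -17; iterating: T(3)=-17, T(4)=-91, T(5)=-60, T(6)=-173, T(7)=-220, T(8)=-306, T(9)=-653, T(10)=-619, T(11)=-1605; answer -1605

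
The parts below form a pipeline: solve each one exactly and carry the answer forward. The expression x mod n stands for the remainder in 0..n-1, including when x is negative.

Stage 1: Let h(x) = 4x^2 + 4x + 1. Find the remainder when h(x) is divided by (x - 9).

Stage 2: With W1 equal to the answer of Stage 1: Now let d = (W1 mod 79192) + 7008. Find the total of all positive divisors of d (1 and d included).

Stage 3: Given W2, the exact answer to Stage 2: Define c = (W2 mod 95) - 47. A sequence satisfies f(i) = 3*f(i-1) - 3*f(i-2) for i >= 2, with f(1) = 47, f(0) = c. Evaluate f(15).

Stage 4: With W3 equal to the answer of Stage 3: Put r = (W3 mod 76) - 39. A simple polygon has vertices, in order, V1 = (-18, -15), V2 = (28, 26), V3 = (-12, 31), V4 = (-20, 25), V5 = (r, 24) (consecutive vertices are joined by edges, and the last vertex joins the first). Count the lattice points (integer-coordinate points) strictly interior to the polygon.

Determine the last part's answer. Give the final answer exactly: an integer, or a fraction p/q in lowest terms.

Stage 1: remainder = value at the root: 4*(9)^2 + 4*(9)^1 + 1 = (324) + (36) + (1) = 361; answer 361
Stage 2: W1 = 361; d = 7369; 7369 is prime, so its only divisors are 1 and 7369; sigma = 1 + 7369 = 7370; answer 7370
Stage 3: W2 = 7370; c = 8; f(2) = 3*(47) - 3*(8) = 117; iterating: f(2)=117, f(3)=210, f(4)=279, f(5)=207, f(6)=-216, f(7)=-1269, f(8)=-3159, f(9)=-5670, f(10)=-7533, f(11)=-5589, f(12)=5832, f(13)=34263, f(14)=85293, f(15)=153090; answer 153090
Stage 4: W3 = 153090; r = -13; cross terms: (-18*26 - 28*-15)=-48, (28*31 - -12*26)=1180, (-12*25 - -20*31)=320, (-20*24 - -13*25)=-155, (-13*-15 - -18*24)=627; twice the area = |1924| = 1924; area = 962; boundary points = 1 + 5 + 2 + 1 + 1 = 10; strictly interior points = area - boundary/2 + 1 = 958; answer 958

958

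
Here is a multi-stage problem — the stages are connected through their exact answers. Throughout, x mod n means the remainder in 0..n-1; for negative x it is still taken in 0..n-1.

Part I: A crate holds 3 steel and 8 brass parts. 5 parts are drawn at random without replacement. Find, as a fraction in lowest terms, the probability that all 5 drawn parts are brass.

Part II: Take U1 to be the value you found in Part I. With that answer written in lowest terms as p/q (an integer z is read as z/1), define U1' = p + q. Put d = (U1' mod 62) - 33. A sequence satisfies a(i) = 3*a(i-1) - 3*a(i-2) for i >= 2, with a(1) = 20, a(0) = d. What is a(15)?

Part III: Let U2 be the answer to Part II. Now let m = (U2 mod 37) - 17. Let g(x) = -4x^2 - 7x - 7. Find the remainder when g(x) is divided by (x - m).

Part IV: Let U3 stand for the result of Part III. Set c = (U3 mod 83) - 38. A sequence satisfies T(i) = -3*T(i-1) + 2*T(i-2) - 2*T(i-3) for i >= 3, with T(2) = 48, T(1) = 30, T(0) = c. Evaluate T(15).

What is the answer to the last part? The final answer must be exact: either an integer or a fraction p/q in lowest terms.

-926239602

Part I: total draws C(11,5) = 462; favorable C(8,5) = 56; P = 4/33; answer 4/33
Part II: U1 = 4/33; threaded value p + q = 37; d = 4; a(2) = 3*(20) - 3*(4) = 48; iterating: a(2)=48, a(3)=84, a(4)=108, a(5)=72, a(6)=-108, a(7)=-540, a(8)=-1296, a(9)=-2268, a(10)=-2916, a(11)=-1944, a(12)=2916, a(13)=14580, a(14)=34992, a(15)=61236; answer 61236
Part III: U2 = 61236; m = -16; remainder = value at the root: -4*(-16)^2 - 7*(-16)^1 - 7 = (-1024) + (112) + (-7) = -919; answer -919
Part IV: U3 = -919; c = 39; T(3) = -3*(48) + 2*(30) - 2*(39) = -162; iterating: T(3)=-162, T(4)=522, T(5)=-1986, T(6)=7326, T(7)=-26994, T(8)=99606, T(9)=-367458, T(10)=1355574, T(11)=-5000850, T(12)=18448614, T(13)=-68058690, T(14)=251074998, T(15)=-926239602; answer -926239602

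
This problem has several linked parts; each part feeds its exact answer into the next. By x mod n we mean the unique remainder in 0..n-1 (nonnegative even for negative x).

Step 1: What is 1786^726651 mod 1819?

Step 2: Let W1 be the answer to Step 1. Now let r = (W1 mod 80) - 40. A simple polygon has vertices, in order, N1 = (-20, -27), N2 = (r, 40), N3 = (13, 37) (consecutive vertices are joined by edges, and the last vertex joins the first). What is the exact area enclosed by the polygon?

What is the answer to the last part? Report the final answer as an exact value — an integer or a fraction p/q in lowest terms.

Step 1: squarings mod 1819: 1786^1=1786, 1786^2=1089, 1786^4=1752, 1786^8=851, 1786^16=239, 1786^32=732, 1786^64=1038, 1786^128=596, 1786^256=511, 1786^512=1004, 1786^1024=290, 1786^2048=426, 1786^4096=1395, 1786^8192=1514, 1786^16384=256, 1786^32768=52, 1786^65536=885, 1786^131072=1055, 1786^262144=1616, 1786^524288=1191; 1786^726651 = 1786^1 * 1786^2 * 1786^8 * 1786^16 * 1786^32 * 1786^64 * 1786^512 * 1786^1024 * 1786^4096 * 1786^65536 * 1786^131072 * 1786^524288 = 919 (mod 1819); answer 919
Step 2: W1 = 919; r = -1; cross terms: (-20*40 - -1*-27)=-827, (-1*37 - 13*40)=-557, (13*-27 - -20*37)=389; twice the area = |-995| = 995; area = 995/2; answer 995/2

995/2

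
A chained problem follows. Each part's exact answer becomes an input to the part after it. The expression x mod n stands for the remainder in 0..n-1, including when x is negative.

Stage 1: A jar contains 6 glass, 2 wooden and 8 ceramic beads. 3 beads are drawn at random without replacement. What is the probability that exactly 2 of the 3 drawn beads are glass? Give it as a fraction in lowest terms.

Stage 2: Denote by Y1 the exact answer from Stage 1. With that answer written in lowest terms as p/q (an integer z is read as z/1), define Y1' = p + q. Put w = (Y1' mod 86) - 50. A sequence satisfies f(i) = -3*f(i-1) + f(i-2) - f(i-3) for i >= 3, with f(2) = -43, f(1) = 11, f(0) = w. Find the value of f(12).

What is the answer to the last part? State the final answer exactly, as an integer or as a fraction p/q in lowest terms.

Stage 1: total draws C(16,3) = 560; favorable C(6,2)*C(10,1) = 150; P = 15/56; answer 15/56
Stage 2: Y1 = 15/56; threaded value p + q = 71; w = 21; f(3) = -3*(-43) + 1*(11) - 1*(21) = 119; iterating: f(3)=119, f(4)=-411, f(5)=1395, f(6)=-4715, f(7)=15951, f(8)=-53963, f(9)=182555, f(10)=-617579, f(11)=2089255, f(12)=-7067899; answer -7067899

-7067899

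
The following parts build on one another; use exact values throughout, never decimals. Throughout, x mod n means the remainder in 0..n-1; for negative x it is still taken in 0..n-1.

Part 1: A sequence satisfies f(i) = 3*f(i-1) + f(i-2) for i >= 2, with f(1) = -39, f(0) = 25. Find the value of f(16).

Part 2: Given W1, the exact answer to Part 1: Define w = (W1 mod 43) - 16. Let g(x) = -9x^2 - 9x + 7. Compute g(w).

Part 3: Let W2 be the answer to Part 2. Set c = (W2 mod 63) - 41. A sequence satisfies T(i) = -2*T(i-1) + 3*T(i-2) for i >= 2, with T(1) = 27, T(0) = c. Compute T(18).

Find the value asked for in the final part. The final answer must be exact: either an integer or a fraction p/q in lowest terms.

-1549681941

Part 1: f(2) = 3*(-39) + 1*(25) = -92; iterating: f(2)=-92, f(3)=-315, f(4)=-1037, f(5)=-3426, f(6)=-11315, f(7)=-37371, f(8)=-123428, f(9)=-407655, f(10)=-1346393, f(11)=-4446834, f(12)=-14686895, f(13)=-48507519, f(14)=-160209452, f(15)=-529135875, f(16)=-1747617077; answer -1747617077
Part 2: W1 = -1747617077; w = 1; -9*(1)^2 - 9*(1)^1 + 7 = (-9) + (-9) + (7) = -11; answer -11
Part 3: W2 = -11; c = 11; T(2) = -2*(27) + 3*(11) = -21; iterating: T(2)=-21, T(3)=123, T(4)=-309, T(5)=987, T(6)=-2901, T(7)=8763, T(8)=-26229, T(9)=78747, T(10)=-236181, T(11)=708603, T(12)=-2125749, T(13)=6377307, T(14)=-19131861, T(15)=57395643, T(16)=-172186869, T(17)=516560667, T(18)=-1549681941; answer -1549681941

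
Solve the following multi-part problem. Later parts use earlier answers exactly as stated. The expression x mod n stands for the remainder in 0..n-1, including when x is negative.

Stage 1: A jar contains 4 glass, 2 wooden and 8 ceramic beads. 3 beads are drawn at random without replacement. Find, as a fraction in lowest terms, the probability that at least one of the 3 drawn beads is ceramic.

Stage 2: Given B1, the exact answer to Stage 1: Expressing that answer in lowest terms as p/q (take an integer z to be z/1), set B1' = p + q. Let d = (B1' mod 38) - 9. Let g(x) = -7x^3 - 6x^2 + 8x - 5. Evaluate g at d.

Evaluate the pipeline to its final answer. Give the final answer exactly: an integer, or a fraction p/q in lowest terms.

Stage 1: total draws C(14,3) = 364; complement C(6,3) = 20; favorable 364 - 20 = 344; P = 86/91; answer 86/91
Stage 2: B1 = 86/91; threaded value p + q = 177; d = 16; -7*(16)^3 - 6*(16)^2 + 8*(16)^1 - 5 = (-28672) + (-1536) + (128) + (-5) = -30085; answer -30085

-30085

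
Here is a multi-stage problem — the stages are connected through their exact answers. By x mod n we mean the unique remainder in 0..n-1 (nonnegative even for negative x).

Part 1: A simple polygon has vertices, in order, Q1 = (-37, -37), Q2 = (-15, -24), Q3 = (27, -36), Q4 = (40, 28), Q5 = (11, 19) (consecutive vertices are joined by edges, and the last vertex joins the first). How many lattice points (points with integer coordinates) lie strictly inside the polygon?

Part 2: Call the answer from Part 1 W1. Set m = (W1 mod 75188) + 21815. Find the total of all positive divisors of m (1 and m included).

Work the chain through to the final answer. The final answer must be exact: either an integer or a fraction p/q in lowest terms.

Part 1: cross terms: (-37*-24 - -15*-37)=333, (-15*-36 - 27*-24)=1188, (27*28 - 40*-36)=2196, (40*19 - 11*28)=452, (11*-37 - -37*19)=296; twice the area = |4465| = 4465; area = 4465/2; boundary points = 1 + 6 + 1 + 1 + 8 = 17; strictly interior points = area - boundary/2 + 1 = 2225; answer 2225
Part 2: W1 = 2225; m = 24040; 24040 = 2^3 * 5 * 601; sigma = (1 + 2 + 4 + 8) * (1 + 5) * (1 + 601) = 15 * 6 * 602 = 54180; answer 54180

54180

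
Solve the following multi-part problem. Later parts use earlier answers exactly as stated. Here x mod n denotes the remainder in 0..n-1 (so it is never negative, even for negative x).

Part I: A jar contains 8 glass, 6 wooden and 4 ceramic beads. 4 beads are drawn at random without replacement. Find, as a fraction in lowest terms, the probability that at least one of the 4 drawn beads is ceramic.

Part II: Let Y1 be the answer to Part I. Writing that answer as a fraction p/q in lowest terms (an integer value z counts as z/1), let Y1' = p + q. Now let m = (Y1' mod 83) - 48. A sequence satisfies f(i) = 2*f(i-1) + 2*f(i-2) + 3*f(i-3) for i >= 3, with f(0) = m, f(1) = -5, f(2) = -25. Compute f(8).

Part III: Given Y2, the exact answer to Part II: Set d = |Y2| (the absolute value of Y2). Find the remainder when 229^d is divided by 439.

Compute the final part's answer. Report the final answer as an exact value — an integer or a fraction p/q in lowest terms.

280

Part I: total draws C(18,4) = 3060; complement C(14,4) = 1001; favorable 3060 - 1001 = 2059; P = 2059/3060; answer 2059/3060
Part II: Y1 = 2059/3060; threaded value p + q = 5119; m = 8; f(3) = 2*(-25) + 2*(-5) + 3*(8) = -36; iterating: f(3)=-36, f(4)=-137, f(5)=-421, f(6)=-1224, f(7)=-3701, f(8)=-11113; answer -11113
Part III: Y2 = -11113; d = 11113; squarings mod 439: 229^1=229, 229^2=200, 229^4=51, 229^8=406, 229^16=211, 229^32=182, 229^64=199, 229^128=91, 229^256=379, 229^512=88, 229^1024=281, 229^2048=380, 229^4096=408, 229^8192=83; 229^11113 = 229^1 * 229^8 * 229^32 * 229^64 * 229^256 * 229^512 * 229^2048 * 229^8192 = 280 (mod 439); answer 280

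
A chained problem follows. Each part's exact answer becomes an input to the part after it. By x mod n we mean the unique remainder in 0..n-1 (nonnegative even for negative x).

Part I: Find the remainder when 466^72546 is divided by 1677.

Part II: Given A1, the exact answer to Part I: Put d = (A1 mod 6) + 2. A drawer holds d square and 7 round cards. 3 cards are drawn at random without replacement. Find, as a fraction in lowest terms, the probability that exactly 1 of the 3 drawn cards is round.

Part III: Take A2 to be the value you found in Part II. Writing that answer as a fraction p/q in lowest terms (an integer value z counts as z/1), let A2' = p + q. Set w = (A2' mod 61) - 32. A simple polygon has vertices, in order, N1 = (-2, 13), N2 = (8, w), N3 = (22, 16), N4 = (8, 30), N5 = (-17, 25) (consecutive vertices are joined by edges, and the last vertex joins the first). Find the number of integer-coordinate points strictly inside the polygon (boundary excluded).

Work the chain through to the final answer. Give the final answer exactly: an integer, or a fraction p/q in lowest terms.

Part I: squarings mod 1677: 466^1=466, 466^2=823, 466^4=1498, 466^8=178, 466^16=1498, 466^32=178, 466^64=1498, 466^128=178, 466^256=1498, 466^512=178, 466^1024=1498, 466^2048=178, 466^4096=1498, 466^8192=178, 466^16384=1498, 466^32768=178, 466^65536=1498; 466^72546 = 466^2 * 466^32 * 466^64 * 466^256 * 466^512 * 466^2048 * 466^4096 * 466^65536 = 259 (mod 1677); answer 259
Part II: A1 = 259; d = 3; total draws C(10,3) = 120; favorable C(7,1)*C(3,2) = 21; P = 7/40; answer 7/40
Part III: A2 = 7/40; threaded value p + q = 47; w = 15; cross terms: (-2*15 - 8*13)=-134, (8*16 - 22*15)=-202, (22*30 - 8*16)=532, (8*25 - -17*30)=710, (-17*13 - -2*25)=-171; twice the area = |735| = 735; area = 735/2; boundary points = 2 + 1 + 14 + 5 + 3 = 25; strictly interior points = area - boundary/2 + 1 = 356; answer 356

356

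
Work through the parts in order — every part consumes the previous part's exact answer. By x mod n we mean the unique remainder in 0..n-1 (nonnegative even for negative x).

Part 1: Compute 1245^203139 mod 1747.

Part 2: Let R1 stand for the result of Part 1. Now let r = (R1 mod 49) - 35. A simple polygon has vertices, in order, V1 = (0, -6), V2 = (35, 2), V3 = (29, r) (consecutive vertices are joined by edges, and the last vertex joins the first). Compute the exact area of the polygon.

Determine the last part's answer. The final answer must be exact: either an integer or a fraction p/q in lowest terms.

Part 1: squarings mod 1747: 1245^1=1245, 1245^2=436, 1245^4=1420, 1245^8=362, 1245^16=19, 1245^32=361, 1245^64=1043, 1245^128=1215, 1245^256=10, 1245^512=100, 1245^1024=1265, 1245^2048=1720, 1245^4096=729, 1245^8192=353, 1245^16384=572, 1245^32768=495, 1245^65536=445, 1245^131072=614; 1245^203139 = 1245^1 * 1245^2 * 1245^128 * 1245^256 * 1245^2048 * 1245^4096 * 1245^65536 * 1245^131072 = 531 (mod 1747); answer 531
Part 2: R1 = 531; r = 6; cross terms: (0*2 - 35*-6)=210, (35*6 - 29*2)=152, (29*-6 - 0*6)=-174; twice the area = |188| = 188; area = 94; answer 94

94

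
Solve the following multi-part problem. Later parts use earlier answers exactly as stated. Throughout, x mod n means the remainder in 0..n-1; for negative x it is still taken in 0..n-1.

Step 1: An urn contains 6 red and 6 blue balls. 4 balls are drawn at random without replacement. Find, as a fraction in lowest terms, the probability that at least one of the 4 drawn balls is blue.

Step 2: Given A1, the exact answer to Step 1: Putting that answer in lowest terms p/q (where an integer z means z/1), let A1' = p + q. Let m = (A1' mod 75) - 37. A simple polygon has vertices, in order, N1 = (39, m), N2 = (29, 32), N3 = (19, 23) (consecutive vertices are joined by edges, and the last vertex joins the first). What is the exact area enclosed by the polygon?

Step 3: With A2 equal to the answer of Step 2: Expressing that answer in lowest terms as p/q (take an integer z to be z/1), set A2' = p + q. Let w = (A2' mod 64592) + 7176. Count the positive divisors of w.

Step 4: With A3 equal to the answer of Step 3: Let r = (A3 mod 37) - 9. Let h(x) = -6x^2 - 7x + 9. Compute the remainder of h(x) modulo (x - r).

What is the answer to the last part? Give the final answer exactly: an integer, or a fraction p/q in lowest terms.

Step 1: total draws C(12,4) = 495; complement C(6,4) = 15; favorable 495 - 15 = 480; P = 32/33; answer 32/33
Step 2: A1 = 32/33; threaded value p + q = 65; m = 28; cross terms: (39*32 - 29*28)=436, (29*23 - 19*32)=59, (19*28 - 39*23)=-365; twice the area = |130| = 130; area = 65; answer 65
Step 3: A2 = 65; threaded value p + q = 66; w = 7242; 7242 = 2 * 3 * 17 * 71; number of divisors = (1+1) * (1+1) * (1+1) * (1+1) = 16; answer 16
Step 4: A3 = 16; r = 7; remainder = value at the root: -6*(7)^2 - 7*(7)^1 + 9 = (-294) + (-49) + (9) = -334; answer -334

-334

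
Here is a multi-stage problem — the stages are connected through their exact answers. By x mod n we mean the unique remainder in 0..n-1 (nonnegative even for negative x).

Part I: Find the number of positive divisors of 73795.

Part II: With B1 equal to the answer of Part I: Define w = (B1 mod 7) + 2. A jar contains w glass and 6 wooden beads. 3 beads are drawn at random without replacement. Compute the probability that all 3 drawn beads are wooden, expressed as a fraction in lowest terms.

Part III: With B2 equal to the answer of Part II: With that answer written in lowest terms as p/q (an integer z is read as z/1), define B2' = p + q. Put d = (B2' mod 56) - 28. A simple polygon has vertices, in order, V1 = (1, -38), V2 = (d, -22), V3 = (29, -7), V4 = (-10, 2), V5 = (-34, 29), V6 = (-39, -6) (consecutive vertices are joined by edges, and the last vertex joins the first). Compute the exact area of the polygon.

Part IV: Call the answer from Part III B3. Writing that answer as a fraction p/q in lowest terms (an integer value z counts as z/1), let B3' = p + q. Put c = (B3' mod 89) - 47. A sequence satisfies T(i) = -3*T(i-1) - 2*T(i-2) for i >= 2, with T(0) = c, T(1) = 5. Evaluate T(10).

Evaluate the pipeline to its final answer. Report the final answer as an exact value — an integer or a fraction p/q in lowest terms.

1017

Part I: 73795 = 5 * 14759; number of divisors = (1+1) * (1+1) = 4; answer 4
Part II: B1 = 4; w = 6; total draws C(12,3) = 220; favorable C(6,3) = 20; P = 1/11; answer 1/11
Part III: B2 = 1/11; threaded value p + q = 12; d = -16; cross terms: (1*-22 - -16*-38)=-630, (-16*-7 - 29*-22)=750, (29*2 - -10*-7)=-12, (-10*29 - -34*2)=-222, (-34*-6 - -39*29)=1335, (-39*-38 - 1*-6)=1488; twice the area = |2709| = 2709; area = 2709/2; answer 2709/2
Part IV: B3 = 2709/2; threaded value p + q = 2711; c = -6; T(2) = -3*(5) - 2*(-6) = -3; iterating: T(2)=-3, T(3)=-1, T(4)=9, T(5)=-25, T(6)=57, T(7)=-121, T(8)=249, T(9)=-505, T(10)=1017; answer 1017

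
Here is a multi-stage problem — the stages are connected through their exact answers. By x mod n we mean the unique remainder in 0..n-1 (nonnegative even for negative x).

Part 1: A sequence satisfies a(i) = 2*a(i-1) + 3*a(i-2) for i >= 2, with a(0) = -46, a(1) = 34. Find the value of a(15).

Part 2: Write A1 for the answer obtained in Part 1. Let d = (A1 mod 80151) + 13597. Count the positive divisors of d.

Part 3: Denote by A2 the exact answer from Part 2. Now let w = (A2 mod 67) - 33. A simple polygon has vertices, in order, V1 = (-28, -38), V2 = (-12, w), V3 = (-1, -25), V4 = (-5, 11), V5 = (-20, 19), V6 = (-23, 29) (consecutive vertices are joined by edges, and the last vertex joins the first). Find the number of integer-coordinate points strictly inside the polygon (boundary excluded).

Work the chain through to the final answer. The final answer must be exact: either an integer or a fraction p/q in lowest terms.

1076

Part 1: a(2) = 2*(34) + 3*(-46) = -70; iterating: a(2)=-70, a(3)=-38, a(4)=-286, a(5)=-686, a(6)=-2230, a(7)=-6518, a(8)=-19726, a(9)=-59006, a(10)=-177190, a(11)=-531398, a(12)=-1594366, a(13)=-4782926, a(14)=-14348950, a(15)=-43046678; answer -43046678
Part 2: A1 = -43046678; d = 88157; 88157 = 199 * 443; number of divisors = (1+1) * (1+1) = 4; answer 4
Part 3: A2 = 4; w = -29; cross terms: (-28*-29 - -12*-38)=356, (-12*-25 - -1*-29)=271, (-1*11 - -5*-25)=-136, (-5*19 - -20*11)=125, (-20*29 - -23*19)=-143, (-23*-38 - -28*29)=1686; twice the area = |2159| = 2159; area = 2159/2; boundary points = 1 + 1 + 4 + 1 + 1 + 1 = 9; strictly interior points = area - boundary/2 + 1 = 1076; answer 1076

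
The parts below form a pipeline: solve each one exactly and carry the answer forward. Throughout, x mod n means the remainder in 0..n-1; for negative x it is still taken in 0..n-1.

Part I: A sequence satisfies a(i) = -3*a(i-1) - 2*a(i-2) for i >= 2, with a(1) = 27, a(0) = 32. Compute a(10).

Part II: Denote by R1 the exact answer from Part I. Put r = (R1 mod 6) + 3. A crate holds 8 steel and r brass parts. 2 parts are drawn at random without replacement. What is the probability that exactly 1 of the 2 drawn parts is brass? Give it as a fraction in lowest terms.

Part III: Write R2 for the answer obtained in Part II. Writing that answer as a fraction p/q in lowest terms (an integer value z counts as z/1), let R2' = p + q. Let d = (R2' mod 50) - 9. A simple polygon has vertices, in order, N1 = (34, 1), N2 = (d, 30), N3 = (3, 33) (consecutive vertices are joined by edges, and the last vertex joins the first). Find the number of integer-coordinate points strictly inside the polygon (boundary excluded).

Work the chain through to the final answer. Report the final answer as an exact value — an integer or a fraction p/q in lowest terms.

Part I: a(2) = -3*(27) - 2*(32) = -145; iterating: a(2)=-145, a(3)=381, a(4)=-853, a(5)=1797, a(6)=-3685, a(7)=7461, a(8)=-15013, a(9)=30117, a(10)=-60325; answer -60325
Part II: R1 = -60325; r = 8; total draws C(16,2) = 120; favorable C(8,1)*C(8,1) = 64; P = 8/15; answer 8/15
Part III: R2 = 8/15; threaded value p + q = 23; d = 14; cross terms: (34*30 - 14*1)=1006, (14*33 - 3*30)=372, (3*1 - 34*33)=-1119; twice the area = |259| = 259; area = 259/2; boundary points = 1 + 1 + 1 = 3; strictly interior points = area - boundary/2 + 1 = 129; answer 129

129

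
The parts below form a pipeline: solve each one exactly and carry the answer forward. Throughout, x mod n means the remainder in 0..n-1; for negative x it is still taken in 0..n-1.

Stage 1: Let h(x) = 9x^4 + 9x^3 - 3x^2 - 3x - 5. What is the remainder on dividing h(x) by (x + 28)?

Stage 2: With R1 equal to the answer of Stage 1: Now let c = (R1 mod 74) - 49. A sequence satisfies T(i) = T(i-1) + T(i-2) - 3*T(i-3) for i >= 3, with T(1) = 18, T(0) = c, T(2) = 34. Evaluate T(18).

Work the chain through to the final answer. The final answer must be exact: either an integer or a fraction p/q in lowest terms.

Stage 1: remainder = value at the root: 9*(-28)^4 + 9*(-28)^3 - 3*(-28)^2 - 3*(-28)^1 - 5 = (5531904) + (-197568) + (-2352) + (84) + (-5) = 5332063; answer 5332063
Stage 2: R1 = 5332063; c = 18; T(3) = 1*(34) + 1*(18) - 3*(18) = -2; iterating: T(3)=-2, T(4)=-22, T(5)=-126, T(6)=-142, T(7)=-202, T(8)=34, T(9)=258, T(10)=898, T(11)=1054, T(12)=1178, T(13)=-462, T(14)=-2446, T(15)=-6442, T(16)=-7502, T(17)=-6606, T(18)=5218; answer 5218

5218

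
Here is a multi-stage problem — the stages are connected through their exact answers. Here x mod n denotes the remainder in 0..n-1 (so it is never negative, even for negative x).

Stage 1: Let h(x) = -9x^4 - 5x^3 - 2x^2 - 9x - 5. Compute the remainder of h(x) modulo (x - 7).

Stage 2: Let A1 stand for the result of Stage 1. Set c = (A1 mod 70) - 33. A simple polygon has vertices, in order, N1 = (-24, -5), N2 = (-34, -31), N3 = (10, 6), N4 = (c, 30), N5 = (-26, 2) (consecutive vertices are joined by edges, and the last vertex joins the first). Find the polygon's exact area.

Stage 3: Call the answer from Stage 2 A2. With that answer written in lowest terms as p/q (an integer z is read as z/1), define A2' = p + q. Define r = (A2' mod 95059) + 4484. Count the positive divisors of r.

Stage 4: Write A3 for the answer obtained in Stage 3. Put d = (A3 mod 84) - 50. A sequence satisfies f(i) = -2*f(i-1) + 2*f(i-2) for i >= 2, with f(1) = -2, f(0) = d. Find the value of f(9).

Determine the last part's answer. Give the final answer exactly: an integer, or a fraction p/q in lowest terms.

Stage 1: remainder = value at the root: -9*(7)^4 - 5*(7)^3 - 2*(7)^2 - 9*(7)^1 - 5 = (-21609) + (-1715) + (-98) + (-63) + (-5) = -23490; answer -23490
Stage 2: A1 = -23490; c = -3; cross terms: (-24*-31 - -34*-5)=574, (-34*6 - 10*-31)=106, (10*30 - -3*6)=318, (-3*2 - -26*30)=774, (-26*-5 - -24*2)=178; twice the area = |1950| = 1950; area = 975; answer 975
Stage 3: A2 = 975; threaded value p + q = 976; r = 5460; 5460 = 2^2 * 3 * 5 * 7 * 13; number of divisors = (2+1) * (1+1) * (1+1) * (1+1) * (1+1) = 48; answer 48
Stage 4: A3 = 48; d = -2; f(2) = -2*(-2) + 2*(-2) = 0; iterating: f(2)=0, f(3)=-4, f(4)=8, f(5)=-24, f(6)=64, f(7)=-176, f(8)=480, f(9)=-1312; answer -1312

-1312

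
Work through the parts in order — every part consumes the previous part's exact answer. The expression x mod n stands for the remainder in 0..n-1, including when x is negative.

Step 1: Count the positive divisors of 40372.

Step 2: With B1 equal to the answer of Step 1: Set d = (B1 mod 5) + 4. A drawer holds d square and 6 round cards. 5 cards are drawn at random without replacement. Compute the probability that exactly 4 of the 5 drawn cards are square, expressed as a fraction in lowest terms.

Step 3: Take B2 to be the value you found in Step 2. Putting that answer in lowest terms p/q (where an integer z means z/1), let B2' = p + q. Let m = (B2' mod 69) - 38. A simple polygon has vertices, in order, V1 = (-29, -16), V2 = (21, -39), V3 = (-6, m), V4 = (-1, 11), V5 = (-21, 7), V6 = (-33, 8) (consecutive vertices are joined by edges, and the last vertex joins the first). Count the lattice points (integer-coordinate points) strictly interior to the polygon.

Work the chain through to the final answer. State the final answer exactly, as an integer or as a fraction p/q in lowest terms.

827

Step 1: 40372 = 2^2 * 10093; number of divisors = (2+1) * (1+1) = 6; answer 6
Step 2: B1 = 6; d = 5; total draws C(11,5) = 462; favorable C(5,4)*C(6,1) = 30; P = 5/77; answer 5/77
Step 3: B2 = 5/77; threaded value p + q = 82; m = -25; cross terms: (-29*-39 - 21*-16)=1467, (21*-25 - -6*-39)=-759, (-6*11 - -1*-25)=-91, (-1*7 - -21*11)=224, (-21*8 - -33*7)=63, (-33*-16 - -29*8)=760; twice the area = |1664| = 1664; area = 832; boundary points = 1 + 1 + 1 + 4 + 1 + 4 = 12; strictly interior points = area - boundary/2 + 1 = 827; answer 827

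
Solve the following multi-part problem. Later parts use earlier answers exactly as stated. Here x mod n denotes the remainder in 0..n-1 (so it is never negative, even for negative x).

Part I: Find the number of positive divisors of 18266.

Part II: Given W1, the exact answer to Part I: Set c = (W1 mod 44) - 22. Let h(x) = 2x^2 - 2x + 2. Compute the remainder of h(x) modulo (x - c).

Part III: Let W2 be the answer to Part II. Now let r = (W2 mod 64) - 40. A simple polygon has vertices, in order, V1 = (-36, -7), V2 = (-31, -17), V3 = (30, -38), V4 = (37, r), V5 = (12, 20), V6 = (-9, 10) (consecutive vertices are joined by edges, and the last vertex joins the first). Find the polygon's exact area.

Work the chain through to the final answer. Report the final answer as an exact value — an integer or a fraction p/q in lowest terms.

2530

Part I: 18266 = 2 * 9133; number of divisors = (1+1) * (1+1) = 4; answer 4
Part II: W1 = 4; c = -18; remainder = value at the root: 2*(-18)^2 - 2*(-18)^1 + 2 = (648) + (36) + (2) = 686; answer 686
Part III: W2 = 686; r = 6; cross terms: (-36*-17 - -31*-7)=395, (-31*-38 - 30*-17)=1688, (30*6 - 37*-38)=1586, (37*20 - 12*6)=668, (12*10 - -9*20)=300, (-9*-7 - -36*10)=423; twice the area = |5060| = 5060; area = 2530; answer 2530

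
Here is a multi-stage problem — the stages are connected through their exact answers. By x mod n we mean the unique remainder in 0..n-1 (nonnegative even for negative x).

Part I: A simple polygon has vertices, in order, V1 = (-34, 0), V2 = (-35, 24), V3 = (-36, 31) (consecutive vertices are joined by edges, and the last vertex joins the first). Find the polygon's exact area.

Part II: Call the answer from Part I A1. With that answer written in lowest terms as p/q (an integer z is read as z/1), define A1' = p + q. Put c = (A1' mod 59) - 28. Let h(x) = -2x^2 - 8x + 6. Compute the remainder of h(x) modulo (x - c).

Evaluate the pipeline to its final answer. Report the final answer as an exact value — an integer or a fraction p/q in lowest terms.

Part I: cross terms: (-34*24 - -35*0)=-816, (-35*31 - -36*24)=-221, (-36*0 - -34*31)=1054; twice the area = |17| = 17; area = 17/2; answer 17/2
Part II: A1 = 17/2; threaded value p + q = 19; c = -9; remainder = value at the root: -2*(-9)^2 - 8*(-9)^1 + 6 = (-162) + (72) + (6) = -84; answer -84

-84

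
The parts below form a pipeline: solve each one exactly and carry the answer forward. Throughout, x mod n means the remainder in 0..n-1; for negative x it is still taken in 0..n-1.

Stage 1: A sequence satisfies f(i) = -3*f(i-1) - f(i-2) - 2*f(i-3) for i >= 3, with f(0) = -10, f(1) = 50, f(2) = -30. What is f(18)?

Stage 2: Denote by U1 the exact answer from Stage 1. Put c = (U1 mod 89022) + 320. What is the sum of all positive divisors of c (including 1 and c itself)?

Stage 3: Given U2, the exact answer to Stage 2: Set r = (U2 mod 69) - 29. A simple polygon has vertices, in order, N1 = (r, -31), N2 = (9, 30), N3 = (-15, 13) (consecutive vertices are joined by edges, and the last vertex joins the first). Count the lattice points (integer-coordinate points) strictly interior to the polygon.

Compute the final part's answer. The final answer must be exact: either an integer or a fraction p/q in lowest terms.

Stage 1: f(3) = -3*(-30) - 1*(50) - 2*(-10) = 60; iterating: f(3)=60, f(4)=-250, f(5)=750, f(6)=-2120, f(7)=6110, f(8)=-17710, f(9)=51260, f(10)=-148290, f(11)=429030, f(12)=-1241320, f(13)=3591510, f(14)=-10391270, f(15)=30064940, f(16)=-86986570, f(17)=251677310, f(18)=-728175240; answer -728175240
Stage 2: U1 = -728175240; c = 25040; 25040 = 2^4 * 5 * 313; sigma = (1 + 2 + 4 + 8 + 16) * (1 + 5) * (1 + 313) = 31 * 6 * 314 = 58404; answer 58404
Stage 3: U2 = 58404; r = 1; cross terms: (1*30 - 9*-31)=309, (9*13 - -15*30)=567, (-15*-31 - 1*13)=452; twice the area = |1328| = 1328; area = 664; boundary points = 1 + 1 + 4 = 6; strictly interior points = area - boundary/2 + 1 = 662; answer 662

662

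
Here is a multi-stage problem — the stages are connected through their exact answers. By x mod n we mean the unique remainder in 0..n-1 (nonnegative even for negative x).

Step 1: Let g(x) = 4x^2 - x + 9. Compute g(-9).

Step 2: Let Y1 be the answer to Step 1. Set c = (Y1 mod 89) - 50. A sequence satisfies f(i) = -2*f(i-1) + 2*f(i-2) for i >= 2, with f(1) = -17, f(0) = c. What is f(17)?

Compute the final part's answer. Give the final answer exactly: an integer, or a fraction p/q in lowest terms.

Step 1: 4*(-9)^2 - 1*(-9)^1 + 9 = (324) + (9) + (9) = 342; answer 342
Step 2: Y1 = 342; c = 25; f(2) = -2*(-17) + 2*(25) = 84; iterating: f(2)=84, f(3)=-202, f(4)=572, f(5)=-1548, f(6)=4240, f(7)=-11576, f(8)=31632, f(9)=-86416, f(10)=236096, f(11)=-645024, f(12)=1762240, f(13)=-4814528, f(14)=13153536, f(15)=-35936128, f(16)=98179328, f(17)=-268230912; answer -268230912

-268230912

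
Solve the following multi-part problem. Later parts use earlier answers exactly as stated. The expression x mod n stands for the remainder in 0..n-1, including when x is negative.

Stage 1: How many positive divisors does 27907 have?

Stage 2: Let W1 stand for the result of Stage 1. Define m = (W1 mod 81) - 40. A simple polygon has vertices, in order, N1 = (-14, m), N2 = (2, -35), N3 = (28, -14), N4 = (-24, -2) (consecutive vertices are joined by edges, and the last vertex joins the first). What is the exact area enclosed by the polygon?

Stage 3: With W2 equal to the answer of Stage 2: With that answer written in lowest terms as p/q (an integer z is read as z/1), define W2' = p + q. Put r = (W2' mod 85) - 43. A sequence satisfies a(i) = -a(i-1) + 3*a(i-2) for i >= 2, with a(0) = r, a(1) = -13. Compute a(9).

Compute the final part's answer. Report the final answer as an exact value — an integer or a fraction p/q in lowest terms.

Stage 1: 27907 = 11 * 43 * 59; number of divisors = (1+1) * (1+1) * (1+1) = 8; answer 8
Stage 2: W1 = 8; m = -32; cross terms: (-14*-35 - 2*-32)=554, (2*-14 - 28*-35)=952, (28*-2 - -24*-14)=-392, (-24*-32 - -14*-2)=740; twice the area = |1854| = 1854; area = 927; answer 927
Stage 3: W2 = 927; threaded value p + q = 928; r = 35; a(2) = -1*(-13) + 3*(35) = 118; iterating: a(2)=118, a(3)=-157, a(4)=511, a(5)=-982, a(6)=2515, a(7)=-5461, a(8)=13006, a(9)=-29389; answer -29389

-29389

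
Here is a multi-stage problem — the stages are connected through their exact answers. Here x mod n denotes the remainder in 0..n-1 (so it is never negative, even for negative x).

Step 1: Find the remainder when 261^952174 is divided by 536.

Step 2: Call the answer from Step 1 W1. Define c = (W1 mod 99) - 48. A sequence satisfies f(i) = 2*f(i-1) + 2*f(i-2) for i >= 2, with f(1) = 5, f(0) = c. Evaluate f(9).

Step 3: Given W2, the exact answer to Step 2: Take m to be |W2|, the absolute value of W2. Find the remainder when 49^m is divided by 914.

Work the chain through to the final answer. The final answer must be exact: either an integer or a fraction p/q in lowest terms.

905

Step 1: squarings mod 536: 261^1=261, 261^2=49, 261^4=257, 261^8=121, 261^16=169, 261^32=153, 261^64=361, 261^128=73, 261^256=505, 261^512=425, 261^1024=529, 261^2048=49, 261^4096=257, 261^8192=121, 261^16384=169, 261^32768=153, 261^65536=361, 261^131072=73, 261^262144=505, 261^524288=425; 261^952174 = 261^2 * 261^4 * 261^8 * 261^32 * 261^64 * 261^256 * 261^512 * 261^1024 * 261^32768 * 261^131072 * 261^262144 * 261^524288 = 505 (mod 536); answer 505
Step 2: W1 = 505; c = -38; f(2) = 2*(5) + 2*(-38) = -66; iterating: f(2)=-66, f(3)=-122, f(4)=-376, f(5)=-996, f(6)=-2744, f(7)=-7480, f(8)=-20448, f(9)=-55856; answer -55856
Step 3: W2 = -55856; m = 55856; squarings mod 914: 49^1=49, 49^2=573, 49^4=203, 49^8=79, 49^16=757, 49^32=885, 49^64=841, 49^128=759, 49^256=261, 49^512=485, 49^1024=327, 49^2048=905, 49^4096=81, 49^8192=163, 49^16384=63, 49^32768=313; 49^55856 = 49^16 * 49^32 * 49^512 * 49^2048 * 49^4096 * 49^16384 * 49^32768 = 905 (mod 914); answer 905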